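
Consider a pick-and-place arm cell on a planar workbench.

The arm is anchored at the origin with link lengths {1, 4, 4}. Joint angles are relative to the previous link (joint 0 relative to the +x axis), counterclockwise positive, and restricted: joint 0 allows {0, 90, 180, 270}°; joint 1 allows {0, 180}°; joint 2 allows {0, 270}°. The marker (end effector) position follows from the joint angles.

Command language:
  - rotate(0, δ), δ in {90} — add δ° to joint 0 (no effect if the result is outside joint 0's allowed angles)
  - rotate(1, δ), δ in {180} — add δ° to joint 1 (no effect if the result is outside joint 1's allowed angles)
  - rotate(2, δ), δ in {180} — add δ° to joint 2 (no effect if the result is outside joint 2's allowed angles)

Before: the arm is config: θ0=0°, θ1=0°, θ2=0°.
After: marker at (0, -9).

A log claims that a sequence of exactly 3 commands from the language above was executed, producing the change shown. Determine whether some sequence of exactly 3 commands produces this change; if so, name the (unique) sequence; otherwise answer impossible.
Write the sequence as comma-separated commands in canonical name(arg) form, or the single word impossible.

rotate(0, 90), rotate(0, 90), rotate(0, 90)

initial: config: θ0=0°, θ1=0°, θ2=0°
step 1 (rotate(0, 90)): config: θ0=90°, θ1=0°, θ2=0°
step 2 (rotate(0, 90)): config: θ0=180°, θ1=0°, θ2=0°
step 3 (rotate(0, 90)): config: θ0=270°, θ1=0°, θ2=0°
no other 3-command option fits: unique.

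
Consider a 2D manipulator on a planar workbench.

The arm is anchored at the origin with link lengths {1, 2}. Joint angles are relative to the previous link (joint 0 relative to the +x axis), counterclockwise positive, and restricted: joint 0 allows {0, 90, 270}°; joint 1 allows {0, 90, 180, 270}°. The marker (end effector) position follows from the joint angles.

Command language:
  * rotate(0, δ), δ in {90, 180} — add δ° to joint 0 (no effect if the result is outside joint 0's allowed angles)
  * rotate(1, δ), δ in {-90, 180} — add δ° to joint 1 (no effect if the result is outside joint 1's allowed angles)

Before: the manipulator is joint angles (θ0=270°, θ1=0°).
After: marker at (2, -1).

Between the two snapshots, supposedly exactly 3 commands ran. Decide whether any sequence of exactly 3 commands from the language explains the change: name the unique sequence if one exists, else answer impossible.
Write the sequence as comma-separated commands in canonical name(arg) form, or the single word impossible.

rotate(1, -90), rotate(1, -90), rotate(1, -90)

from: joint angles (θ0=270°, θ1=0°)
step 1 (rotate(1, -90)): joint angles (θ0=270°, θ1=270°)
step 2 (rotate(1, -90)): joint angles (θ0=270°, θ1=180°)
step 3 (rotate(1, -90)): joint angles (θ0=270°, θ1=90°)
no other 3-command option fits: unique.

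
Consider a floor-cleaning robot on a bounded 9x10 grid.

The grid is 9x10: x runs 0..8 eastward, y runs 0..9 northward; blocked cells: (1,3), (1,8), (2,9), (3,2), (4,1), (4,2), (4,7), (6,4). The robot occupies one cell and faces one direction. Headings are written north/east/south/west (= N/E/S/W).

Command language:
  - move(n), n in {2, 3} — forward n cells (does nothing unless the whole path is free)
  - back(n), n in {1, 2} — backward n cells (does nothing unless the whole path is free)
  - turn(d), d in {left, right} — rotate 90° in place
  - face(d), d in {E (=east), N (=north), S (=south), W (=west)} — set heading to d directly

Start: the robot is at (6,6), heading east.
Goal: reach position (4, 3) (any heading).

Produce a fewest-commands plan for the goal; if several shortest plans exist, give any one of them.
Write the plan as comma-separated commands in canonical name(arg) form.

back(2), face(S), move(3)

from: at (6,6), heading east
1. back(2) → at (4,6), heading east
2. face(S) → at (4,6), heading south
3. move(3) → at (4,3), heading south
shorter routes all fall short; 3 is best.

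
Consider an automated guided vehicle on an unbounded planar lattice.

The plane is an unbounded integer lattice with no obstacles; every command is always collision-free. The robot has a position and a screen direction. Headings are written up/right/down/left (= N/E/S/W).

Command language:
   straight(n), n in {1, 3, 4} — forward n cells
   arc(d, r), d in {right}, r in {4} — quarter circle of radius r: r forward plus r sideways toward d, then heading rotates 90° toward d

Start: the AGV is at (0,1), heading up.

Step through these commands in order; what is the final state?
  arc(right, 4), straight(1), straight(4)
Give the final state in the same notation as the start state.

start: at (0,1), heading up
1. arc(right, 4) → at (4,5), heading right
2. straight(1) → at (5,5), heading right
3. straight(4) → at (9,5), heading right

at (9,5), heading right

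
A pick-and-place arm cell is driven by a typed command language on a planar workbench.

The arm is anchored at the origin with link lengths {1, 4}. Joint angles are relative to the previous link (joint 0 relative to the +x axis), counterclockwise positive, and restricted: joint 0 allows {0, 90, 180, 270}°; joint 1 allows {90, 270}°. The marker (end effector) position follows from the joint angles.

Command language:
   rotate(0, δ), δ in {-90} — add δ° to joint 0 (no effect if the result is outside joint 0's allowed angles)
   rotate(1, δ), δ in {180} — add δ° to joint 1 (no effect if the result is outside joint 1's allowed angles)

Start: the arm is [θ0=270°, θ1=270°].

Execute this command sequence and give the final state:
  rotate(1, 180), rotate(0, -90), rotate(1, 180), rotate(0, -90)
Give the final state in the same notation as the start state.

[θ0=90°, θ1=270°]

t0: [θ0=270°, θ1=270°]
step 1 (rotate(1, 180)): [θ0=270°, θ1=90°]
step 2 (rotate(0, -90)): [θ0=180°, θ1=90°]
step 3 (rotate(1, 180)): [θ0=180°, θ1=270°]
step 4 (rotate(0, -90)): [θ0=90°, θ1=270°]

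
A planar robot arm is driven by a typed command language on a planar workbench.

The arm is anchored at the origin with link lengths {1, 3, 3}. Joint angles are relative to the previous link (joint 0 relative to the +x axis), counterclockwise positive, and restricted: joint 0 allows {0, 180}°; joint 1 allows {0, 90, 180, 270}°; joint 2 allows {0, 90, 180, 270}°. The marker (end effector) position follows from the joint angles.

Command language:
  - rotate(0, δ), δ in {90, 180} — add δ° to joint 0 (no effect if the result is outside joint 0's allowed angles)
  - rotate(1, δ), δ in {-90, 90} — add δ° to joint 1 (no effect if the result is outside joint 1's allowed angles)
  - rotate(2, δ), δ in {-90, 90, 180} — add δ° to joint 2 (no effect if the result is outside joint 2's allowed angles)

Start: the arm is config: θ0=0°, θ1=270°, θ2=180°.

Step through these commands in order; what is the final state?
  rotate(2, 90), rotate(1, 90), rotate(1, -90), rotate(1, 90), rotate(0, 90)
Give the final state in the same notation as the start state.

from: config: θ0=0°, θ1=270°, θ2=180°
t=1 rotate(2, 90) ⇒ config: θ0=0°, θ1=270°, θ2=270°
t=2 rotate(1, 90) ⇒ config: θ0=0°, θ1=0°, θ2=270°
t=3 rotate(1, -90) ⇒ config: θ0=0°, θ1=270°, θ2=270°
t=4 rotate(1, 90) ⇒ config: θ0=0°, θ1=0°, θ2=270°
t=5 rotate(0, 90) ⇒ config: θ0=0°, θ1=0°, θ2=270°

config: θ0=0°, θ1=0°, θ2=270°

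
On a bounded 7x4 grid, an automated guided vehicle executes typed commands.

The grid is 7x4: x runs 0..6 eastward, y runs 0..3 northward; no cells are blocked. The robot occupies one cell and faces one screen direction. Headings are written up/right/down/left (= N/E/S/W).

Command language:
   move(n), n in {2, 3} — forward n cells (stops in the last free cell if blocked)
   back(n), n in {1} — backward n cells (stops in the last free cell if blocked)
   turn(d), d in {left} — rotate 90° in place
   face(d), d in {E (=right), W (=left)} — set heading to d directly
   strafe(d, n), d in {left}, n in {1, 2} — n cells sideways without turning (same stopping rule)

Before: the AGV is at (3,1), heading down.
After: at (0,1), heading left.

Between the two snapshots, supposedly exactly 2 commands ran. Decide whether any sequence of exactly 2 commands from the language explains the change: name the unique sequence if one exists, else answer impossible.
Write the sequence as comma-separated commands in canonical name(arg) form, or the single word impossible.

face(W), move(3)

key: order matters: swapping face(W) and move(3) lands elsewhere
t0: at (3,1), heading down
t=1 face(W) ⇒ at (3,1), heading left
t=2 move(3) ⇒ at (0,1), heading left
uniquely the one of 64 2-step routes that fits.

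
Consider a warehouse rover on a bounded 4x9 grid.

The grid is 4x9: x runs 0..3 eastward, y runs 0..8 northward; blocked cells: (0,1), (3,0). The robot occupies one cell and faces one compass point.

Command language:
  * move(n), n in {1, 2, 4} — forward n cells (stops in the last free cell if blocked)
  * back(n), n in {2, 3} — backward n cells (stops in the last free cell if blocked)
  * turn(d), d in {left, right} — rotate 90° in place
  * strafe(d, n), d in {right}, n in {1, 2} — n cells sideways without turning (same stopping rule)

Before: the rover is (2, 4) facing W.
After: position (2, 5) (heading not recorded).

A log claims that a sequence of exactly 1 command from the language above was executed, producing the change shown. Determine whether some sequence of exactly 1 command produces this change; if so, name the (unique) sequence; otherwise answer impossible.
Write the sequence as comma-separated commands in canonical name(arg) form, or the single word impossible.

from: (2, 4) facing W
1. strafe(right, 1) → (2, 5) facing W
no rival 1-sequence matches.

strafe(right, 1)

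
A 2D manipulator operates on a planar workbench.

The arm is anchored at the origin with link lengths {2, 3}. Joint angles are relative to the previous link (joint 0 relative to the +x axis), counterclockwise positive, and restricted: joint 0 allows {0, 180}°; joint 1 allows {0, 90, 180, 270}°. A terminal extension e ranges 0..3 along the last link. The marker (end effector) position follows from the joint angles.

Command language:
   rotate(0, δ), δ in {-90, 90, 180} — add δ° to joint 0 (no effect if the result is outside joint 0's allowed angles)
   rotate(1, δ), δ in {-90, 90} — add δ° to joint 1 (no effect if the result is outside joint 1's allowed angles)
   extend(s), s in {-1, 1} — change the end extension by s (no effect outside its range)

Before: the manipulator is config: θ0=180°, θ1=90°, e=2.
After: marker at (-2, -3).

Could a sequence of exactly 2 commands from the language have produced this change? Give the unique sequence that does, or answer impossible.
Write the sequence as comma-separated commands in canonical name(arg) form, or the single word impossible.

t0: config: θ0=180°, θ1=90°, e=2
[1] after extend(-1): config: θ0=180°, θ1=90°, e=1
[2] after extend(-1): config: θ0=180°, θ1=90°, e=0
no other 2-command option fits: unique.

extend(-1), extend(-1)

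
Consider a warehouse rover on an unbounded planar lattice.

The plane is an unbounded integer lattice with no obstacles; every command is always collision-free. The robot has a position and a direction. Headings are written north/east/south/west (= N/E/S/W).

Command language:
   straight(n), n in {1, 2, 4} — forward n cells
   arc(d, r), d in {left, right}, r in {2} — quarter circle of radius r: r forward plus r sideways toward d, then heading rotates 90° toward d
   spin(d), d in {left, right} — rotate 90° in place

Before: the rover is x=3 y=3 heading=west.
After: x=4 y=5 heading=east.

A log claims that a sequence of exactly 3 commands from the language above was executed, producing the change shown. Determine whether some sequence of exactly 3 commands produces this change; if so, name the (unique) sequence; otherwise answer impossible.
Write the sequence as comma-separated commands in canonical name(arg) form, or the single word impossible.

straight(1), spin(right), arc(right, 2)

key: position moved to (4,5) AND the heading swung to E — translation plus rotation needed
t0: x=3 y=3 heading=west
t=1 straight(1) ⇒ x=2 y=3 heading=west
t=2 spin(right) ⇒ x=2 y=3 heading=north
t=3 arc(right, 2) ⇒ x=4 y=5 heading=east
uniquely the one of 343 3-step routes that fits.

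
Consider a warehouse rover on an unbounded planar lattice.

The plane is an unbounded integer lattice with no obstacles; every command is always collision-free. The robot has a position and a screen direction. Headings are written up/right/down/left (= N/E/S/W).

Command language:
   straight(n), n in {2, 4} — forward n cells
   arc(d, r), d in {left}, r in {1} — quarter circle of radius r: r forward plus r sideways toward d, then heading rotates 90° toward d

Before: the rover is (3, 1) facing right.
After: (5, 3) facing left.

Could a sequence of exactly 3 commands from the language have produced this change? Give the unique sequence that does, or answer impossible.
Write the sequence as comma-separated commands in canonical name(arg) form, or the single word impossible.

key: position moved to (5,3) AND the heading swung to W — translation plus rotation needed
start: (3, 1) facing right
step 1 (straight(2)): (5, 1) facing right
step 2 (arc(left, 1)): (6, 2) facing up
step 3 (arc(left, 1)): (5, 3) facing left
no rival 3-sequence matches.

straight(2), arc(left, 1), arc(left, 1)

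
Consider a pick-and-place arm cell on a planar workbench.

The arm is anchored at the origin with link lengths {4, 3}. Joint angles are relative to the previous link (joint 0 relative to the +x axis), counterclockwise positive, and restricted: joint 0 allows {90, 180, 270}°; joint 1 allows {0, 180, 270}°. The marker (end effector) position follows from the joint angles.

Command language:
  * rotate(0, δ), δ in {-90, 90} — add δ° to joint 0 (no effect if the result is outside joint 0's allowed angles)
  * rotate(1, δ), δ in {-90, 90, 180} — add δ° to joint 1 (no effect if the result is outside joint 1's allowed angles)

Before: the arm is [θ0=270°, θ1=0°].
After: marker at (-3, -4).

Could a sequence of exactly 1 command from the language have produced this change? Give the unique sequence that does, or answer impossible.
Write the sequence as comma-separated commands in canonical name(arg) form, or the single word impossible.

rotate(1, -90)

initial: [θ0=270°, θ1=0°]
[1] after rotate(1, -90): [θ0=270°, θ1=270°]
no other 1-command option fits: unique.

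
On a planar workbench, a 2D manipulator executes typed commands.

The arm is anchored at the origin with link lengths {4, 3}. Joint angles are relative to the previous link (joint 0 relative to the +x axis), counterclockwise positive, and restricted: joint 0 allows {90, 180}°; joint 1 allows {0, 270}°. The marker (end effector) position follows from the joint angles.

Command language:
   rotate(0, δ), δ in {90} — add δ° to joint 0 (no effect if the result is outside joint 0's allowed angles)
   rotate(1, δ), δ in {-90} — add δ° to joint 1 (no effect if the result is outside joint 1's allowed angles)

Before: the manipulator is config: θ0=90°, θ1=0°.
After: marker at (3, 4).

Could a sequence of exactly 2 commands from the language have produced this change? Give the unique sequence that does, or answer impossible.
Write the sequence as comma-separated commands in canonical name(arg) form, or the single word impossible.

begin: config: θ0=90°, θ1=0°
[1] after rotate(1, -90): config: θ0=90°, θ1=270°
[2] after rotate(1, -90): config: θ0=90°, θ1=270°
all 4 alternatives checked — unique.

rotate(1, -90), rotate(1, -90)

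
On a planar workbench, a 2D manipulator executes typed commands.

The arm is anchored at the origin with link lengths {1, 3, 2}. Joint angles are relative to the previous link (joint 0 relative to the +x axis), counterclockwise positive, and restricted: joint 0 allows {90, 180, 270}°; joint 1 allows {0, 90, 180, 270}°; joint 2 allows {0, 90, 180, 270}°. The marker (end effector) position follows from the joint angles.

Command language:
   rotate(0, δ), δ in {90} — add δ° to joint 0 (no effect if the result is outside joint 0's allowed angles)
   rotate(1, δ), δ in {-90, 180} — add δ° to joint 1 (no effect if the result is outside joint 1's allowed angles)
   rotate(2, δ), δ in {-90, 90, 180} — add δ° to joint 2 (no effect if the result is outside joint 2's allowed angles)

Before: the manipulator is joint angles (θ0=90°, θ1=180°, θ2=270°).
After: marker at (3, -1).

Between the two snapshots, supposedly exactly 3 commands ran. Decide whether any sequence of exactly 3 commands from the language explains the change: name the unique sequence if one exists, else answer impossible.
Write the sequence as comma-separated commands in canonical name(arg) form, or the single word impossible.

t0: joint angles (θ0=90°, θ1=180°, θ2=270°)
1. rotate(1, -90) → joint angles (θ0=90°, θ1=90°, θ2=270°)
2. rotate(1, -90) → joint angles (θ0=90°, θ1=0°, θ2=270°)
3. rotate(1, -90) → joint angles (θ0=90°, θ1=270°, θ2=270°)
no other 3-command option fits: unique.

rotate(1, -90), rotate(1, -90), rotate(1, -90)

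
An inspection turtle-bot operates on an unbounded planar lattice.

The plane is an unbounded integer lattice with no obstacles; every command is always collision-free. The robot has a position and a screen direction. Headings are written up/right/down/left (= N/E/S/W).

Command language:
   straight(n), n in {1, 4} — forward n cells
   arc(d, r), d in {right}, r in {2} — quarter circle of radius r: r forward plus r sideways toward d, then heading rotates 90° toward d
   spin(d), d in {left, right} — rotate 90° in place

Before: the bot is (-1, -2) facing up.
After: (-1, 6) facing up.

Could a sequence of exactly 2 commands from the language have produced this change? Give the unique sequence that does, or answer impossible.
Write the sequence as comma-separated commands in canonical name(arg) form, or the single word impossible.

straight(4), straight(4)

key: heading stays N — no command in the sequence turns
from: (-1, -2) facing up
t=1 straight(4) ⇒ (-1, 2) facing up
t=2 straight(4) ⇒ (-1, 6) facing up
no rival 2-sequence matches.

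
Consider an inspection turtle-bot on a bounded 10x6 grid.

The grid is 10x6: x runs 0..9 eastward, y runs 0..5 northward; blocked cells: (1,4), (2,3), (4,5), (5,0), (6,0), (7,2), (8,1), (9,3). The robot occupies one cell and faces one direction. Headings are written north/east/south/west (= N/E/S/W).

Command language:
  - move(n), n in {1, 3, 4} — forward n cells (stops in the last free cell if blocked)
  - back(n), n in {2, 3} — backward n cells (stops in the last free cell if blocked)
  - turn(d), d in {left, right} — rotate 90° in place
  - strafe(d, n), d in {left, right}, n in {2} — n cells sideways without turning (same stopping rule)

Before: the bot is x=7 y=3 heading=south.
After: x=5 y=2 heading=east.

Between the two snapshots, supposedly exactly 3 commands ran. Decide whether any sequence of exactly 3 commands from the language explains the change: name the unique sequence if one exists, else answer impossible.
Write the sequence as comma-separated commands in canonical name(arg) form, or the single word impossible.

key: running turn(left) before strafe(right, 2) would end elsewhere — order is forced
t0: x=7 y=3 heading=south
t=1 strafe(right, 2) ⇒ x=5 y=3 heading=south
t=2 move(1) ⇒ x=5 y=2 heading=south
t=3 turn(left) ⇒ x=5 y=2 heading=east
all 729 alternatives checked — unique.

strafe(right, 2), move(1), turn(left)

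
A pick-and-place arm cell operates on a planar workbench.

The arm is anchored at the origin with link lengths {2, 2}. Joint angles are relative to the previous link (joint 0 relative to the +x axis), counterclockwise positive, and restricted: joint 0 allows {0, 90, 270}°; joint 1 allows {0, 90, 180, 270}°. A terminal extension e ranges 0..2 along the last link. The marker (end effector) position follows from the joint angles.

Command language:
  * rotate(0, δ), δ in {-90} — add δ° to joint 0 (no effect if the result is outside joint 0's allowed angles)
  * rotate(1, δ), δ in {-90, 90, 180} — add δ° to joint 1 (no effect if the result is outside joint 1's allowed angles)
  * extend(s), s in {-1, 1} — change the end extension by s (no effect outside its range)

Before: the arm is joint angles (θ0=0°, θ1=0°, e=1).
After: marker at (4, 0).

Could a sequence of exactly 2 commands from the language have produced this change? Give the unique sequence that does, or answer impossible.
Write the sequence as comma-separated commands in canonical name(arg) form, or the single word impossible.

extend(-1), extend(-1)

begin: joint angles (θ0=0°, θ1=0°, e=1)
1. extend(-1) → joint angles (θ0=0°, θ1=0°, e=0)
2. extend(-1) → joint angles (θ0=0°, θ1=0°, e=0)
uniquely the one of 36 2-step routes that fits.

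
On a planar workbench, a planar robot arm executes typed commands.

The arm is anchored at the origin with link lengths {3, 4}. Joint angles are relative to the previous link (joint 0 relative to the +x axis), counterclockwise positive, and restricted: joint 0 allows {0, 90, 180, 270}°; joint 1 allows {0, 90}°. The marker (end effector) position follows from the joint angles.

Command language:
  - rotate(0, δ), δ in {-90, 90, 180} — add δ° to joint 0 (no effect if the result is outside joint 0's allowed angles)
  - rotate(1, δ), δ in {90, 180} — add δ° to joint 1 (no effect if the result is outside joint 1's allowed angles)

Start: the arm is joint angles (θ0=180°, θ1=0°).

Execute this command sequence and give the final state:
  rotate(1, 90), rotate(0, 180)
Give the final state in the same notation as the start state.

initial: joint angles (θ0=180°, θ1=0°)
1. rotate(1, 90) → joint angles (θ0=180°, θ1=90°)
2. rotate(0, 180) → joint angles (θ0=0°, θ1=90°)

joint angles (θ0=0°, θ1=90°)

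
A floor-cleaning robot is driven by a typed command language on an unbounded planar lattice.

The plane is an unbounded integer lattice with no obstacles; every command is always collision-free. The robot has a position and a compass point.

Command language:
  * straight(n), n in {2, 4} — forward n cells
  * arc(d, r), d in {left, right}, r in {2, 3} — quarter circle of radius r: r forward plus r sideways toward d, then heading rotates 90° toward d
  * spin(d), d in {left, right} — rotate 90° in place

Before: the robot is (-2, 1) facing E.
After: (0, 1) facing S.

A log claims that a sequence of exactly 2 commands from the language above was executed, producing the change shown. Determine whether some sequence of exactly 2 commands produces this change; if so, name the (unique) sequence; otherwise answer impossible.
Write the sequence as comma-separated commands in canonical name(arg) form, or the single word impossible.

key: cell and facing (now S) both changed — the 2 commands mix motion and turning
t0: (-2, 1) facing E
t=1 straight(2) ⇒ (0, 1) facing E
t=2 spin(right) ⇒ (0, 1) facing S
all 64 alternatives checked — unique.

straight(2), spin(right)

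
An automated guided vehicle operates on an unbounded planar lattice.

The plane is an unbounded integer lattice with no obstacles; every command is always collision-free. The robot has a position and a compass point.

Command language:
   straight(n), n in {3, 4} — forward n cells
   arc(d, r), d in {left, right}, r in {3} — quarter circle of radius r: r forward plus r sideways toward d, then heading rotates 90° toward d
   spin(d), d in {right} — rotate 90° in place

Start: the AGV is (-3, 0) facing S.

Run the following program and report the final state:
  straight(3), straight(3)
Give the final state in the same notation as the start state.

(-3, -6) facing S

from: (-3, 0) facing S
[1] after straight(3): (-3, -3) facing S
[2] after straight(3): (-3, -6) facing S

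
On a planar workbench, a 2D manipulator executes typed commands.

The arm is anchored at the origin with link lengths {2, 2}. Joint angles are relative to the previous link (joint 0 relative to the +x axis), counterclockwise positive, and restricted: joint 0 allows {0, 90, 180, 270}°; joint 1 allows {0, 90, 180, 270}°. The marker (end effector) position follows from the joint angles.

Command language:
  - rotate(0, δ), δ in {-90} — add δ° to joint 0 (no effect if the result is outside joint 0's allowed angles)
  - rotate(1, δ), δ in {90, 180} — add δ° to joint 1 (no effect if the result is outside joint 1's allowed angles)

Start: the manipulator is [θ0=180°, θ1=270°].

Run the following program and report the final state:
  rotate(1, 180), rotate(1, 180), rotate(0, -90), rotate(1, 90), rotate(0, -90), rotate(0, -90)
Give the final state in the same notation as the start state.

initial: [θ0=180°, θ1=270°]
[1] after rotate(1, 180): [θ0=180°, θ1=90°]
[2] after rotate(1, 180): [θ0=180°, θ1=270°]
[3] after rotate(0, -90): [θ0=90°, θ1=270°]
[4] after rotate(1, 90): [θ0=90°, θ1=0°]
[5] after rotate(0, -90): [θ0=0°, θ1=0°]
[6] after rotate(0, -90): [θ0=270°, θ1=0°]

[θ0=270°, θ1=0°]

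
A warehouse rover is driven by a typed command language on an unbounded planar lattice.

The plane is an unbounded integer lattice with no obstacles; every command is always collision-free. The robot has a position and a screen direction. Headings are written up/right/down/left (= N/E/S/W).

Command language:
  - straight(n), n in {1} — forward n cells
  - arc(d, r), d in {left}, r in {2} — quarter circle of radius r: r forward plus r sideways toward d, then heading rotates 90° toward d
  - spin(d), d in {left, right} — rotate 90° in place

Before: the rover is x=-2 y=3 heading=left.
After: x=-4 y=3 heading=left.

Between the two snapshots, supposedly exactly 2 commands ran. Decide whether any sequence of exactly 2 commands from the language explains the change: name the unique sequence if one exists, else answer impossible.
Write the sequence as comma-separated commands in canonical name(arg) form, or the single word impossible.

key: heading stays W — no command in the sequence turns
t0: x=-2 y=3 heading=left
t=1 straight(1) ⇒ x=-3 y=3 heading=left
t=2 straight(1) ⇒ x=-4 y=3 heading=left
all 16 alternatives checked — unique.

straight(1), straight(1)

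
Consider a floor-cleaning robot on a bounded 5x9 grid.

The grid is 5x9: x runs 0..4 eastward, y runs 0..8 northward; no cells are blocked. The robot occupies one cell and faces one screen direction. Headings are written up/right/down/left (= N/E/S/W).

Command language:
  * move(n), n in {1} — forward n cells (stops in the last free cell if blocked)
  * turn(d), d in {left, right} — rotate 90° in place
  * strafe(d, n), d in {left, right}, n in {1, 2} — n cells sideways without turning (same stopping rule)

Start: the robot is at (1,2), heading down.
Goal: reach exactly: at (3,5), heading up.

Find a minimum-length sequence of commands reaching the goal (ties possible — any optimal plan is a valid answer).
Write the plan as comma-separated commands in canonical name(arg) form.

strafe(left, 2), turn(right), strafe(right, 2), turn(right), move(1)

begin: at (1,2), heading down
1. strafe(left, 2) → at (3,2), heading down
2. turn(right) → at (3,2), heading left
3. strafe(right, 2) → at (3,4), heading left
4. turn(right) → at (3,4), heading up
5. move(1) → at (3,5), heading up
minimal: 5 command(s), checked below 5.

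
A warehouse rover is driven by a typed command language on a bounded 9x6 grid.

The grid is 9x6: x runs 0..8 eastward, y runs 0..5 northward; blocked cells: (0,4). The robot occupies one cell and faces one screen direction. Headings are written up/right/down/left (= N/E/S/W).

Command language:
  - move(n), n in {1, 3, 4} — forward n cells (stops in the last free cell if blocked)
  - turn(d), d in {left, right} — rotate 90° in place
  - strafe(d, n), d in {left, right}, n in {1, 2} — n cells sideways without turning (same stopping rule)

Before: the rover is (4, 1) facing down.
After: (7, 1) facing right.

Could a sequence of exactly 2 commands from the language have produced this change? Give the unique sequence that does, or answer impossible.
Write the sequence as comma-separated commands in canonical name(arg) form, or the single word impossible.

key: cell and facing (now E) both changed — the 2 commands mix motion and turning
start: (4, 1) facing down
step 1 (turn(left)): (4, 1) facing right
step 2 (move(3)): (7, 1) facing right
uniquely the one of 81 2-step routes that fits.

turn(left), move(3)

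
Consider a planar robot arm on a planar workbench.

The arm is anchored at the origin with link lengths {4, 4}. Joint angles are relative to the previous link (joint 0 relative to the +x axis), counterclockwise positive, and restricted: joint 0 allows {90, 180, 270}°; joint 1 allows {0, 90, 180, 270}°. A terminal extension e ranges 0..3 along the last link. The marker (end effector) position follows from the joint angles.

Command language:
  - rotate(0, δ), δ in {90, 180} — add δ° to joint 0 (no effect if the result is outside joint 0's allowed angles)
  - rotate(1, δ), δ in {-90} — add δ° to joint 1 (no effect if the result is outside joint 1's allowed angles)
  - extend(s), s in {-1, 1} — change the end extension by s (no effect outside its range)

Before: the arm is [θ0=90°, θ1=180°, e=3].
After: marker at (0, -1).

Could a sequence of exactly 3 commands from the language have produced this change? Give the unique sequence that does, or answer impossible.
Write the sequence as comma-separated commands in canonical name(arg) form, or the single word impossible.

extend(1), extend(-1), extend(-1)

key: running extend(-1) before extend(1) would end elsewhere — order is forced
initial: [θ0=90°, θ1=180°, e=3]
step 1 (extend(1)): [θ0=90°, θ1=180°, e=3]
step 2 (extend(-1)): [θ0=90°, θ1=180°, e=2]
step 3 (extend(-1)): [θ0=90°, θ1=180°, e=1]
uniquely the one of 125 3-step routes that fits.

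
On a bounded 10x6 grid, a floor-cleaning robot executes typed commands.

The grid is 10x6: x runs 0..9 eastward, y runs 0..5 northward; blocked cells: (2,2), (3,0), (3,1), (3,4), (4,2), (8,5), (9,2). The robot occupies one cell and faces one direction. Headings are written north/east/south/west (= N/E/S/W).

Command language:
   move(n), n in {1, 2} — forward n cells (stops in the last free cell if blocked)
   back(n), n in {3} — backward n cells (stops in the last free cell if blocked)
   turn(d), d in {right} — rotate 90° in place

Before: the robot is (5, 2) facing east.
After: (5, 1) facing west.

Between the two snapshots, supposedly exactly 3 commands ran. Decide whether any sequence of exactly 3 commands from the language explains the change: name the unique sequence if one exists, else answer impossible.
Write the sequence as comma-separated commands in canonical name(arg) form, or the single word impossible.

key: cell and facing (now W) both changed — the 3 commands mix motion and turning
t0: (5, 2) facing east
[1] after turn(right): (5, 2) facing south
[2] after move(1): (5, 1) facing south
[3] after turn(right): (5, 1) facing west
uniquely the one of 64 3-step routes that fits.

turn(right), move(1), turn(right)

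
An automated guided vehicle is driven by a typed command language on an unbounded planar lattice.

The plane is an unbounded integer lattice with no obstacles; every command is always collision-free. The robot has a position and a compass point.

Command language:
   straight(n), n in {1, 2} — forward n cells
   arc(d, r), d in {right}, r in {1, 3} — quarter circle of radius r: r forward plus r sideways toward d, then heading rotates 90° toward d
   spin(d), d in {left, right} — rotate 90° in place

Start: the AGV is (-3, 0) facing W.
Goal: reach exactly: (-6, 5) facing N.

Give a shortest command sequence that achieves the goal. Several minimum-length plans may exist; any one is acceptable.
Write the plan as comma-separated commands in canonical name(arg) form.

arc(right, 3), straight(2)

initial: (-3, 0) facing W
1. arc(right, 3) → (-6, 3) facing N
2. straight(2) → (-6, 5) facing N
minimal: 2 command(s), checked below 2.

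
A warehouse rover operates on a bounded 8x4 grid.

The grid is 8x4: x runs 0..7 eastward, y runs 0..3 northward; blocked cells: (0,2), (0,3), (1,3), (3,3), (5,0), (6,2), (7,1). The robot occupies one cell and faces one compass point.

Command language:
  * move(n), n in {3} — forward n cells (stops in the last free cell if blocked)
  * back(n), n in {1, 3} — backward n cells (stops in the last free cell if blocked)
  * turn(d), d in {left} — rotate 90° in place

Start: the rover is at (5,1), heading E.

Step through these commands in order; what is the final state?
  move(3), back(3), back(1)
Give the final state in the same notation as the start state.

initial: at (5,1), heading E
t=1 move(3) ⇒ at (6,1), heading E
t=2 back(3) ⇒ at (3,1), heading E
t=3 back(1) ⇒ at (2,1), heading E

at (2,1), heading E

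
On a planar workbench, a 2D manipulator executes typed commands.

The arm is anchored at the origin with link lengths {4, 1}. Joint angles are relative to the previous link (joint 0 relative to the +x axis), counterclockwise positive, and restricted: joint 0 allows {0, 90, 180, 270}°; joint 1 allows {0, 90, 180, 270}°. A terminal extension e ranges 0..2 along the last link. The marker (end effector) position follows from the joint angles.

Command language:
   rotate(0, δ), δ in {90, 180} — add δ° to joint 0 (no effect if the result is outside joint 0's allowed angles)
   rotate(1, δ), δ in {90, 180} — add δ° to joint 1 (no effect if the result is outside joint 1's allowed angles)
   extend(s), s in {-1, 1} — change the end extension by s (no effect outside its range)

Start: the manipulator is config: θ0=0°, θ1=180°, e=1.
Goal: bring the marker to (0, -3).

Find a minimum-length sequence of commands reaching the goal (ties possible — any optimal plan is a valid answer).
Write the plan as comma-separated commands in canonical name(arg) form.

extend(-1), rotate(0, 180), rotate(0, 90)

initial: config: θ0=0°, θ1=180°, e=1
1. extend(-1) → config: θ0=0°, θ1=180°, e=0
2. rotate(0, 180) → config: θ0=180°, θ1=180°, e=0
3. rotate(0, 90) → config: θ0=270°, θ1=180°, e=0
no 2-step plan works, so 3 is optimal.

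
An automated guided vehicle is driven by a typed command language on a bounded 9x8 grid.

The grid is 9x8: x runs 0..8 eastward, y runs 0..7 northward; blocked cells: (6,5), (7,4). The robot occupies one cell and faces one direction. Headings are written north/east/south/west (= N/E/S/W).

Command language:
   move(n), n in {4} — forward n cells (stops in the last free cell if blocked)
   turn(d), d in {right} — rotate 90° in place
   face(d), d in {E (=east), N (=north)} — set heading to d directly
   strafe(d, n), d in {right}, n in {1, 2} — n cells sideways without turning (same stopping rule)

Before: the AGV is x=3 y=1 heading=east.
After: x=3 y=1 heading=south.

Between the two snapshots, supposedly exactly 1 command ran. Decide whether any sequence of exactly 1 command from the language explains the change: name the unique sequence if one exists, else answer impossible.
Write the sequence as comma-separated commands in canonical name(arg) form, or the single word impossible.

turn(right)

key: parked at (3,1) the whole time — nothing moves the robot
initial: x=3 y=1 heading=east
[1] after turn(right): x=3 y=1 heading=south
uniquely the one of 6 1-step routes that fits.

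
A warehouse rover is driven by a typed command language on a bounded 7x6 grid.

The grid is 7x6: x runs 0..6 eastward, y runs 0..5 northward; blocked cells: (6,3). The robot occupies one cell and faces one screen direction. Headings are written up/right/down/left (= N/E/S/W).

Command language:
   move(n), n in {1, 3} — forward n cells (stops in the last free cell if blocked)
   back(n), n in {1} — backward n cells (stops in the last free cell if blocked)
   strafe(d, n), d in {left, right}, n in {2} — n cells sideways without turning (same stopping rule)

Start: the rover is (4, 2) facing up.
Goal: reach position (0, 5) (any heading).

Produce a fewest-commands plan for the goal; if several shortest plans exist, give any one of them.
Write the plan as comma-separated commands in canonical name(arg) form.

move(3), strafe(left, 2), strafe(left, 2)

t0: (4, 2) facing up
t=1 move(3) ⇒ (4, 5) facing up
t=2 strafe(left, 2) ⇒ (2, 5) facing up
t=3 strafe(left, 2) ⇒ (0, 5) facing up
no 2-step plan works, so 3 is optimal.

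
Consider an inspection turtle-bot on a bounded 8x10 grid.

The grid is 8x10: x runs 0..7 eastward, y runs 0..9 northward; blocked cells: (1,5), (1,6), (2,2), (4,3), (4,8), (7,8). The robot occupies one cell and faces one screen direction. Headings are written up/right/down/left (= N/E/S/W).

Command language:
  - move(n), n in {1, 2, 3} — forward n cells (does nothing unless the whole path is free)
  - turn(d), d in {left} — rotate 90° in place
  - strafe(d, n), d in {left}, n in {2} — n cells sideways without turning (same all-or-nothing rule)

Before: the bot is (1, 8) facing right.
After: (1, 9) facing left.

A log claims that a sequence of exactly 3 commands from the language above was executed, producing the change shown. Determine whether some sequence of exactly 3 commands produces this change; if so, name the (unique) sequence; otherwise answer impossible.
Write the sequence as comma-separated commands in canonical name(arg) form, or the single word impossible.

key: position moved to (1,9) AND the heading swung to W — translation plus rotation needed
from: (1, 8) facing right
step 1 (turn(left)): (1, 8) facing up
step 2 (move(1)): (1, 9) facing up
step 3 (turn(left)): (1, 9) facing left
all 125 alternatives checked — unique.

turn(left), move(1), turn(left)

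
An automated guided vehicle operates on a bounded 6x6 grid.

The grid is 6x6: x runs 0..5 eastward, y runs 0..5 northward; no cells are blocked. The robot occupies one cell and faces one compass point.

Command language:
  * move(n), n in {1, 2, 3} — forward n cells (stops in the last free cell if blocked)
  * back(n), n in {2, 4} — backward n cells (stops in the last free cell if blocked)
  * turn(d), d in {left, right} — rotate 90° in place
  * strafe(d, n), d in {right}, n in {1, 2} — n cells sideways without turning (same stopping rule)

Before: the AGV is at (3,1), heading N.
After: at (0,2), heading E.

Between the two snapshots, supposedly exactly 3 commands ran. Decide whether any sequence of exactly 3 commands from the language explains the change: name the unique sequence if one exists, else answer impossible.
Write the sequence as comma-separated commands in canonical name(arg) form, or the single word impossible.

key: position moved to (0,2) AND the heading swung to E — translation plus rotation needed
t0: at (3,1), heading N
1. move(1) → at (3,2), heading N
2. turn(right) → at (3,2), heading E
3. back(4) → at (0,2), heading E
uniquely the one of 729 3-step routes that fits.

move(1), turn(right), back(4)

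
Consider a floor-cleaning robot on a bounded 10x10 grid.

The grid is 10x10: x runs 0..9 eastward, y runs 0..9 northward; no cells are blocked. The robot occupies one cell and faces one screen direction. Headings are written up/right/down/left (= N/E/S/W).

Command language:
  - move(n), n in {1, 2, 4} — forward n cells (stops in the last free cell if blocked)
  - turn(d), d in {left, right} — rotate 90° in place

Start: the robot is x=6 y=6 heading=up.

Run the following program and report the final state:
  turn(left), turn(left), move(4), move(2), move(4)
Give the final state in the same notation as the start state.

x=6 y=0 heading=down

start: x=6 y=6 heading=up
t=1 turn(left) ⇒ x=6 y=6 heading=left
t=2 turn(left) ⇒ x=6 y=6 heading=down
t=3 move(4) ⇒ x=6 y=2 heading=down
t=4 move(2) ⇒ x=6 y=0 heading=down
t=5 move(4) ⇒ x=6 y=0 heading=down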